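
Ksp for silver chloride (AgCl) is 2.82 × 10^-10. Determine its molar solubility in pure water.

s ≈ 1.68 × 10^-5 M

AgCl(s) ⇌ Ag^+ + Cl^-
Ksp = [Ag^+][Cl^-]
For each mole of AgCl that dissolves: [Ag^+] = s, [Cl^-] = s.
Ksp = (s)(s) = s^2
s = (2.82 × 10^-10)^(1/2) = 1.68 × 10^-5 M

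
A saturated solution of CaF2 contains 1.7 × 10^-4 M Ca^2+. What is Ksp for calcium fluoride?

Ksp ≈ 2.0 x 10^-11

CaF2(s) ⇌ Ca^2+ + 2 F^-
Stoichiometry gives [F^-] = (2/1)[Ca^2+] = 3.40 × 10^-4 M.
Ksp = [Ca^2+][F^-]^2
Ksp = 1.7 × 10^-4 × (3.40 × 10^-4)^2 = 2.0 × 10^-11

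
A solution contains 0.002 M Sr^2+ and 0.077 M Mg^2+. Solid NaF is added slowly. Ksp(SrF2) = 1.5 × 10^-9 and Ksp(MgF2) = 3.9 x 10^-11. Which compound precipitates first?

MgF2

Precipitation of each salt starts when its ion product equals its Ksp.
For SrF2: 1.5 × 10^-9 = 0.002 × [F^-]^2  ⇒  [F^-] = 8.7 × 10^-4 M.
For MgF2: 3.9 x 10^-11 = 0.077 × [F^-]^2  ⇒  [F^-] = 2.3 x 10^-5 M.
The salt with the lower threshold [F^-] precipitates first: MgF2.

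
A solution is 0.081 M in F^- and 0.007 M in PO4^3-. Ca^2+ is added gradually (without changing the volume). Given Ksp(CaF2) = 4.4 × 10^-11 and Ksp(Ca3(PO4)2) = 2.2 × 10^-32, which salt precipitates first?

Ca3(PO4)2

Precipitation of each salt starts when its ion product equals its Ksp.
For CaF2: 4.4 × 10^-11 = (0.081)^2 × [Ca^2+]  ⇒  [Ca^2+] = 6.7 x 10^-9 M.
For Ca3(PO4)2: 2.2 × 10^-32 = (0.007)^2 × [Ca^2+]^3  ⇒  [Ca^2+] = 7.7 × 10^-10 M.
The salt with the lower threshold [Ca^2+] precipitates first: Ca3(PO4)2.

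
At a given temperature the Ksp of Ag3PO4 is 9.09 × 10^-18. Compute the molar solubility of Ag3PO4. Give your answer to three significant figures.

2.41 × 10^-5 M

Ag3PO4(s) ⇌ 3 Ag^+ + PO4^3-
Ksp = [Ag^+]^3[PO4^3-]
If s mol/L of Ag3PO4 dissolves, [Ag^+] = 3s and [PO4^3-] = s.
Ksp = (3s)^3s = 27s^4
s^4 = 9.09 × 10^-18 / 27, so s = 2.41 × 10^-5 M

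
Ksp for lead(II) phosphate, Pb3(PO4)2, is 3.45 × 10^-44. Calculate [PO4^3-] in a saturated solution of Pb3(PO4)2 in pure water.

Pb3(PO4)2(s) <=> 3 Pb^2+ + 2 PO4^3-
Ksp = [Pb^2+]^3[PO4^3-]^2
For each mole of Pb3(PO4)2 that dissolves: [Pb^2+] = 3s, [PO4^3-] = 2s.
Ksp = (3s)^3(2s)^2 = 108s^5
s^5 = 3.45 × 10^-44 / 108, so s = 7.959 x 10^-10 M
[PO4^3-] = 2s = 1.59 × 10^-9 M

[PO4^3-] ≈ 1.59 x 10^-9 M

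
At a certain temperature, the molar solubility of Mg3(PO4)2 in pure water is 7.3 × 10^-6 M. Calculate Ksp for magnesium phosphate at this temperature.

Ksp = 2.2 × 10^-24

Mg3(PO4)2(s) <=> 3 Mg^2+ + 2 PO4^3-
Let s = molar solubility. Then [Mg^2+] = 3s and [PO4^3-] = 2s.
Ksp = [Mg^2+]^3[PO4^3-]^2
Substituting: Ksp = (3s)^3(2s)^2 = 108s^5
Ksp = 108 × (7.3 × 10^-6)^5 = 2.2 × 10^-24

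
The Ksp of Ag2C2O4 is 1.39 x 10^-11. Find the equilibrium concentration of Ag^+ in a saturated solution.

[Ag^+] = 3.03 × 10^-4 M

Ag2C2O4(s) ⇌ 2 Ag^+(aq) + C2O4^2-(aq)
Ksp = [Ag^+]^2[C2O4^2-]
With molar solubility s: [Ag^+] = 2s, [C2O4^2-] = s.
So Ksp = (2s)^2 × s = 4s^3
Solving, s = (1.39 x 10^-11/4)^(1/3) = 1.515 x 10^-4 M
[Ag^+] = 2s = 3.03 x 10^-4 M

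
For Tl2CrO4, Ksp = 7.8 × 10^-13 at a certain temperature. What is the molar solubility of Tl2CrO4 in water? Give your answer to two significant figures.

Tl2CrO4(s) ⇌ 2 Tl^+ + CrO4^2-
Ksp = [Tl^+]^2[CrO4^2-]
With molar solubility s: [Tl^+] = 2s, [CrO4^2-] = s.
Ksp = (2s)^2s = 4s^3
s = (7.8 × 10^-13 / 4)^(1/3) = 5.8 x 10^-5 M

s = 5.8 × 10^-5 M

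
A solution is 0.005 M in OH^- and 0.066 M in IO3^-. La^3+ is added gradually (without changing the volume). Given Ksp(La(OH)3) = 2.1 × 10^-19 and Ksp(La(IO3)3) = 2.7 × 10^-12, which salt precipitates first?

La(OH)3

Each salt begins to precipitate when Q = Ksp, i.e. when [La^3+] reaches its threshold.
For La(OH)3: 2.1 × 10^-19 = (0.005)^3 × [La^3+]  ⇒  [La^3+] = 1.7 × 10^-12 M.
For La(IO3)3: 2.7 × 10^-12 = (0.066)^3 × [La^3+]  ⇒  [La^3+] = 9.4 x 10^-9 M.
The salt with the lower threshold [La^3+] precipitates first: La(OH)3.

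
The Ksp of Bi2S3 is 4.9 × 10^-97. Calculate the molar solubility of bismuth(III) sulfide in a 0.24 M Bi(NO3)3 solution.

Bi2S3(s) <=> 2 Bi^3+(aq) + 3 S^2-(aq)
Ksp = [Bi^3+]^2[S^2-]^3
Let s = moles of Bi2S3 that dissolve per litre. [Bi^3+] = 0.24 + 2s ≈ 0.24, [S^2-] = 3s (Ksp is small, so little additional dissolves).
Ksp ≈ (0.24)^2 × (3s)^3
s = 6.8 × 10^-33 M
Check: 2s = 1.4 × 10^-32 ≪ 0.24, so the approximation is valid.

s ≈ 6.8 × 10^-33 M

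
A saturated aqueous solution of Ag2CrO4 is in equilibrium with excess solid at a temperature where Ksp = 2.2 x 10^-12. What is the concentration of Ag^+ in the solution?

Ag2CrO4(s) <=> 2 Ag^+ + CrO4^2-
Ksp = [Ag^+]^2[CrO4^2-]
Let s = molar solubility. Then [Ag^+] = 2s and [CrO4^2-] = s.
Substituting: Ksp = (2s)^2s = 4s^3
s^3 = 2.2 x 10^-12 / 4, so s = 8.19 × 10^-5 M
[Ag^+] = 2s = 1.6 × 10^-4 M

[Ag^+] ≈ 1.6e-4 M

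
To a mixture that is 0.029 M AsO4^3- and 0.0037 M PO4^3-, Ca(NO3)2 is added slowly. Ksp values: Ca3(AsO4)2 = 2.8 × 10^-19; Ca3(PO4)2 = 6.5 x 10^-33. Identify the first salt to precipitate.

Ca3(PO4)2

Precipitation of each salt starts when its ion product equals its Ksp.
For Ca3(AsO4)2: 2.8 × 10^-19 = (0.029)^2 × [Ca^2+]^3  ⇒  [Ca^2+] = 6.9 x 10^-6 M.
For Ca3(PO4)2: 6.5 x 10^-33 = (0.0037)^2 × [Ca^2+]^3  ⇒  [Ca^2+] = 7.8 × 10^-10 M.
The salt with the lower threshold [Ca^2+] precipitates first: Ca3(PO4)2.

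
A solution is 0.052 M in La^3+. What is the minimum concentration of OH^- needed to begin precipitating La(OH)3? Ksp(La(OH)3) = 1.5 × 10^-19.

La(OH)3(s) <=> La^3+(aq) + 3 OH^-(aq)
Ksp = [La^3+][OH^-]^3
Precipitation begins when Q = Ksp. With [La^3+] = 0.052 M:
1.5 × 10^-19 = (0.052) × [OH^-]^3
[OH^-] = (1.5 × 10^-19 / 5.2 x 10^-2)^(1/3) = 1.4 × 10^-6 M

[OH^-] = 1.4e-6 M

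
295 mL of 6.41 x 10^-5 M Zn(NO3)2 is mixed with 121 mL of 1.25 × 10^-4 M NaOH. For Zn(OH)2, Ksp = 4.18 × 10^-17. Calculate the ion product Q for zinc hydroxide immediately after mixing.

Q = 6.01 x 10^-14

Total volume = 295 + 121 = 416 mL.
[Zn^2+] = 6.41 x 10^-5 × (295/416) = 4.546 x 10^-5 M
[OH^-] = 1.25 × 10^-4 × (121/416) = 3.636 × 10^-5 M
Zn(OH)2(s) <=> Zn^2+(aq) + 2 OH^-(aq), so Q = [Zn^2+][OH^-]^2
Q = (4.546 x 10^-5)(3.636 × 10^-5)^2 = 6.01 × 10^-14
Q > Ksp, so Zn(OH)2 will precipitate.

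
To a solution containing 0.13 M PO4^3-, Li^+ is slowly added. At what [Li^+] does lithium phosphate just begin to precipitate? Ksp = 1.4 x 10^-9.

[Li^+] = 2.2 × 10^-3 M

Li3PO4(s) <=> 3 Li^+ + PO4^3-
Ksp = [Li^+]^3[PO4^3-]
Precipitation begins when Q = Ksp. With [PO4^3-] = 0.13 M:
1.4 x 10^-9 = (0.13) × [Li^+]^3
[Li^+] = (1.4 x 10^-9 / 1.3 × 10^-1)^(1/3) = 2.2 × 10^-3 M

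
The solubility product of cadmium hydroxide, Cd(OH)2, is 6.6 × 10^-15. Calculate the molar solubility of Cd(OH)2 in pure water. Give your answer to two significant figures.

s ≈ 1.2e-5 M

Cd(OH)2(s) <=> Cd^2+(aq) + 2 OH^-(aq)
Ksp = [Cd^2+][OH^-]^2
With molar solubility s: [Cd^2+] = s, [OH^-] = 2s.
Substituting: Ksp = s(2s)^2 = 4s^3
s^3 = 6.6 × 10^-15 / 4, so s = 1.2 × 10^-5 M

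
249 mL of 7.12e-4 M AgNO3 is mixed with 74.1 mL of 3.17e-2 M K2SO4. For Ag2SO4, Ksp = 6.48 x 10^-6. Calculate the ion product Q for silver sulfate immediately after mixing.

2.19 × 10^-9

Total volume = 249 + 74.1 = 323.1 mL.
[Ag^+] = 7.12 × 10^-4 × (249/323.1) = 5.487 × 10^-4 M
[SO4^2-] = 3.17 × 10^-2 × (74.1/323.1) = 7.270 × 10^-3 M
Ag2SO4(s) <=> 2 Ag^+ + SO4^2-, so Q = [Ag^+]^2[SO4^2-]
Q = (5.487 × 10^-4)^2(7.270 × 10^-3) = 2.19 x 10^-9
Q < Ksp, so no precipitate of Ag2SO4 forms.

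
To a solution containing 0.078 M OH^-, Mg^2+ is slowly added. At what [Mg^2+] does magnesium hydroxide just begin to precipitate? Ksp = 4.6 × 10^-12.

[Mg^2+] ≈ 7.6e-10 M

Mg(OH)2(s) ⇌ Mg^2+ + 2 OH^-
Ksp = [Mg^2+][OH^-]^2
Precipitation begins when Q = Ksp. With [OH^-] = 0.078 M:
4.6 × 10^-12 = (0.078)^2 × [Mg^2+]
[Mg^2+] = (4.6 × 10^-12 / 6.08 × 10^-3) = 7.6 x 10^-10 M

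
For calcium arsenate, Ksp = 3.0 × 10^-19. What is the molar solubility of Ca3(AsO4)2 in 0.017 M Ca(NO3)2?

Ca3(AsO4)2(s) ⇌ 3 Ca^2+(aq) + 2 AsO4^3-(aq)
Ksp = [Ca^2+]^3[AsO4^3-]^2
If s mol/L dissolves here, [Ca^2+] = 0.017 + 3s ≈ 0.017, [AsO4^3-] = 2s (Ksp is small, so little additional dissolves).
Ksp ≈ (0.017)^3 × (2s)^2
s = 1.2 × 10^-7 M
Check: 3s = 3.7 × 10^-7 ≪ 0.017, so the approximation is valid.

s ≈ 1.2 × 10^-7 M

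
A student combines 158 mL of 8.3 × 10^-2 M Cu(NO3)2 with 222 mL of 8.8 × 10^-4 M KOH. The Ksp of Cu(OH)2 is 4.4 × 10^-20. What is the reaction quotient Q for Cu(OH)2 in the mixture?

Q = 9.1 × 10^-9

Total volume = 158 + 222 = 380 mL.
[Cu^2+] = 8.3 x 10^-2 × (158/380) = 3.45 × 10^-2 M
[OH^-] = 8.8 × 10^-4 × (222/380) = 5.14 × 10^-4 M
Cu(OH)2(s) ⇌ Cu^2+ + 2 OH^-, so Q = [Cu^2+][OH^-]^2
Q = (3.45 × 10^-2)(5.14 × 10^-4)^2 = 9.1 × 10^-9
Q > Ksp, so Cu(OH)2 will precipitate.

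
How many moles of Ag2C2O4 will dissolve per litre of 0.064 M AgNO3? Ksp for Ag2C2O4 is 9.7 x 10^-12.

s ≈ 2.4 x 10^-9 M

Ag2C2O4(s) ⇌ 2 Ag^+(aq) + C2O4^2-(aq)
Ksp = [Ag^+]^2[C2O4^2-]
Let s be the molar solubility in this solution. [Ag^+] = 0.064 + 2s ≈ 0.064, [C2O4^2-] = s (common-ion effect: Ag^+ is already 0.064 M).
Ksp ≈ (0.064)^2 × s
s = 2.4 × 10^-9 M
Check: 2s = 4.7 × 10^-9 ≪ 0.064, so the approximation is valid.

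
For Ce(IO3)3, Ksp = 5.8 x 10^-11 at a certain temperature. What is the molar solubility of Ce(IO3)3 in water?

Ce(IO3)3(s) <=> Ce^3+(aq) + 3 IO3^-(aq)
Ksp = [Ce^3+][IO3^-]^3
If s mol/L of Ce(IO3)3 dissolves, [Ce^3+] = s and [IO3^-] = 3s.
Substituting: Ksp = s(3s)^3 = 27s^4
Solving, s = (5.8 x 10^-11/27)^(1/4) = 1.2 × 10^-3 M

s ≈ 1.2e-3 M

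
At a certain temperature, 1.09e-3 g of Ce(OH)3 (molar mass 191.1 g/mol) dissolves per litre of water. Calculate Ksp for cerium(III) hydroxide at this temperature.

Molar solubility s = (1.09 x 10^-3 g/L) / (191.1 g/mol) = 5.704 x 10^-6 M.
Ce(OH)3(s) ⇌ Ce^3+ + 3 OH^-
For each mole of Ce(OH)3 that dissolves: [Ce^3+] = s, [OH^-] = 3s.
Ksp = [Ce^3+][OH^-]^3
Ksp = s(3s)^3 = 27s^4
With s = 5.704 × 10^-6: Ksp = 2.86 × 10^-20

2.86 × 10^-20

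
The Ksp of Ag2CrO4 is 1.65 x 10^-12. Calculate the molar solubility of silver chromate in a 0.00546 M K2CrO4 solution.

s = 8.69 x 10^-6 M

Ag2CrO4(s) ⇌ 2 Ag^+(aq) + CrO4^2-(aq)
Ksp = [Ag^+]^2[CrO4^2-]
Let s = moles of Ag2CrO4 that dissolve per litre. [Ag^+] = 2s, [CrO4^2-] = 0.00546 + s ≈ 0.00546 (Ksp is small, so little additional dissolves).
Ksp ≈ (2s)^2 × 0.00546
s = 8.69 × 10^-6 M
Check: s = 8.7 x 10^-6 ≪ 0.00546, so the approximation is valid.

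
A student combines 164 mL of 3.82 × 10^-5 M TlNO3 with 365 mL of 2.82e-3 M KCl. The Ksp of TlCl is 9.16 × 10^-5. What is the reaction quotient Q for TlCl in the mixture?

2.30 x 10^-8

Total volume = 164 + 365 = 529 mL.
[Tl^+] = 3.82 × 10^-5 × (164/529) = 1.184 x 10^-5 M
[Cl^-] = 2.82 x 10^-3 × (365/529) = 1.946 × 10^-3 M
TlCl(s) ⇌ Tl^+(aq) + Cl^-(aq), so Q = [Tl^+][Cl^-]
Q = (1.184 × 10^-5)(1.946 × 10^-3) = 2.30 × 10^-8
Q < Ksp, so no precipitate of TlCl forms.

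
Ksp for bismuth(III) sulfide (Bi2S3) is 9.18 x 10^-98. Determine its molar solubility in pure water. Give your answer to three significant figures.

s = 1.53e-20 M

Bi2S3(s) ⇌ 2 Bi^3+ + 3 S^2-
Ksp = [Bi^3+]^2[S^2-]^3
For each mole of Bi2S3 that dissolves: [Bi^3+] = 2s, [S^2-] = 3s.
So Ksp = (2s)^2 × (3s)^3 = 108s^5
Solving, s = (9.18 x 10^-98/108)^(1/5) = 1.53 x 10^-20 M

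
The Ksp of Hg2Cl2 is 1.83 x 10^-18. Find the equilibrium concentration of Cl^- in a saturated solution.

[Cl^-] = 1.54 × 10^-6 M

Hg2Cl2(s) ⇌ Hg2^2+ + 2 Cl^-
Ksp = [Hg2^2+][Cl^-]^2
For each mole of Hg2Cl2 that dissolves: [Hg2^2+] = s, [Cl^-] = 2s.
Substituting: Ksp = s(2s)^2 = 4s^3
s = (1.83 x 10^-18 / 4)^(1/3) = 7.705 x 10^-7 M
[Cl^-] = 2s = 1.54 × 10^-6 M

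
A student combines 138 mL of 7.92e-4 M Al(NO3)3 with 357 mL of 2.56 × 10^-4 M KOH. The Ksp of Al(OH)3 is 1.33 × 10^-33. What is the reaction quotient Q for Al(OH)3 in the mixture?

Q ≈ 1.39e-15

Total volume = 138 + 357 = 495 mL.
[Al^3+] = 7.92 × 10^-4 × (138/495) = 2.208 × 10^-4 M
[OH^-] = 2.56 × 10^-4 × (357/495) = 1.846 × 10^-4 M
Al(OH)3(s) ⇌ Al^3+ + 3 OH^-, so Q = [Al^3+][OH^-]^3
Q = (2.208 × 10^-4)(1.846 × 10^-4)^3 = 1.39 × 10^-15
Q > Ksp, so Al(OH)3 will precipitate.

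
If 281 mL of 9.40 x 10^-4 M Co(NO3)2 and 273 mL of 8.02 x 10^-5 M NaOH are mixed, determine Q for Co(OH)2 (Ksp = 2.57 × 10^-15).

7.45e-13

Total volume = 281 + 273 = 554 mL.
[Co^2+] = 9.40 × 10^-4 × (281/554) = 4.768 x 10^-4 M
[OH^-] = 8.02 × 10^-5 × (273/554) = 3.952 × 10^-5 M
Co(OH)2(s) ⇌ Co^2+ + 2 OH^-, so Q = [Co^2+][OH^-]^2
Q = (4.768 × 10^-4)(3.952 × 10^-5)^2 = 7.45 × 10^-13
Q > Ksp, so Co(OH)2 will precipitate.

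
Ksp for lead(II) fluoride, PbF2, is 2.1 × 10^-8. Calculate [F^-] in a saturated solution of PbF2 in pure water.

3.5 × 10^-3 M

PbF2(s) <=> Pb^2+ + 2 F^-
Ksp = [Pb^2+][F^-]^2
For each mole of PbF2 that dissolves: [Pb^2+] = s, [F^-] = 2s.
Substituting: Ksp = s(2s)^2 = 4s^3
s^3 = 2.1 × 10^-8 / 4, so s = 1.74 × 10^-3 M
[F^-] = 2s = 3.5 x 10^-3 M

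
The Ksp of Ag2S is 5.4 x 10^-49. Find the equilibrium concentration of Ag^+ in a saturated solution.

[Ag^+] ≈ 1.0 x 10^-16 M

Ag2S(s) ⇌ 2 Ag^+ + S^2-
Ksp = [Ag^+]^2[S^2-]
For each mole of Ag2S that dissolves: [Ag^+] = 2s, [S^2-] = s.
So Ksp = (2s)^2 × s = 4s^3
s^3 = 5.4 x 10^-49 / 4, so s = 5.13 × 10^-17 M
[Ag^+] = 2s = 1.0 × 10^-16 M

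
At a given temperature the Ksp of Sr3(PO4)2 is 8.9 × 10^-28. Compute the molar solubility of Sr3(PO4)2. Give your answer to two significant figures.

Sr3(PO4)2(s) ⇌ 3 Sr^2+ + 2 PO4^3-
Ksp = [Sr^2+]^3[PO4^3-]^2
With molar solubility s: [Sr^2+] = 3s, [PO4^3-] = 2s.
So Ksp = (3s)^3 × (2s)^2 = 108s^5
s^5 = 8.9 × 10^-28 / 108, so s = 1.5 × 10^-6 M

s = 1.5 × 10^-6 M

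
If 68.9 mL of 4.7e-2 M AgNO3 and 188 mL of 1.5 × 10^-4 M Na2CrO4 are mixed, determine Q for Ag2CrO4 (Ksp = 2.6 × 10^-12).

Q = 1.7 × 10^-8

Total volume = 68.9 + 188 = 256.9 mL.
[Ag^+] = 4.7 × 10^-2 × (68.9/256.9) = 1.26 × 10^-2 M
[CrO4^2-] = 1.5 x 10^-4 × (188/256.9) = 1.10 x 10^-4 M
Ag2CrO4(s) ⇌ 2 Ag^+(aq) + CrO4^2-(aq), so Q = [Ag^+]^2[CrO4^2-]
Q = (1.26 x 10^-2)^2(1.10 x 10^-4) = 1.7 × 10^-8
Q > Ksp, so Ag2CrO4 will precipitate.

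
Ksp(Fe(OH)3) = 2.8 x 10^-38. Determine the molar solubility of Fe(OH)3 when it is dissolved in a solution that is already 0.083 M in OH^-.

Fe(OH)3(s) ⇌ Fe^3+(aq) + 3 OH^-(aq)
Ksp = [Fe^3+][OH^-]^3
Let s = moles of Fe(OH)3 that dissolve per litre. [Fe^3+] = s, [OH^-] = 0.083 + 3s ≈ 0.083 (common-ion effect: OH^- is already 0.083 M).
Ksp ≈ s × (0.083)^3
s = 4.9 × 10^-35 M
Check: 3s = 1.5 x 10^-34 ≪ 0.083, so the approximation is valid.

4.9 × 10^-35 M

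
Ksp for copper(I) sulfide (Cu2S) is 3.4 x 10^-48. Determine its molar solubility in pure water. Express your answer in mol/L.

Cu2S(s) ⇌ 2 Cu^+(aq) + S^2-(aq)
Ksp = [Cu^+]^2[S^2-]
If s mol/L of Cu2S dissolves, [Cu^+] = 2s and [S^2-] = s.
Ksp = (2s)^2s = 4s^3
Solving, s = (3.4 x 10^-48/4)^(1/3) = 9.5 × 10^-17 M

9.5e-17 M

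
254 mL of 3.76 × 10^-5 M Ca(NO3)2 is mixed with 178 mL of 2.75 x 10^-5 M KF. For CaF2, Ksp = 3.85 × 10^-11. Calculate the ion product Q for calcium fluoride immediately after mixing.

Q ≈ 2.84e-15

Total volume = 254 + 178 = 432 mL.
[Ca^2+] = 3.76 × 10^-5 × (254/432) = 2.211 × 10^-5 M
[F^-] = 2.75 × 10^-5 × (178/432) = 1.133 x 10^-5 M
CaF2(s) <=> Ca^2+(aq) + 2 F^-(aq), so Q = [Ca^2+][F^-]^2
Q = (2.211 × 10^-5)(1.133 × 10^-5)^2 = 2.84 × 10^-15
Q < Ksp, so no precipitate of CaF2 forms.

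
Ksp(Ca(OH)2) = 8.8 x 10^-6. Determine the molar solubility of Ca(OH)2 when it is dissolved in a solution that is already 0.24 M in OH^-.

Ca(OH)2(s) ⇌ Ca^2+(aq) + 2 OH^-(aq)
Ksp = [Ca^2+][OH^-]^2
If s mol/L dissolves here, [Ca^2+] = s, [OH^-] = 0.24 + 2s ≈ 0.24 (common-ion effect: OH^- is already 0.24 M).
Ksp ≈ s × (0.24)^2
s = 1.5 x 10^-4 M
Check: 2s = 3.1 x 10^-4 ≪ 0.24, so the approximation is valid.

s ≈ 1.5 × 10^-4 M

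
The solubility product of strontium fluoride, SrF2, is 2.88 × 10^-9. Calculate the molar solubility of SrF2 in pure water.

s = 8.96 × 10^-4 M

SrF2(s) <=> Sr^2+(aq) + 2 F^-(aq)
Ksp = [Sr^2+][F^-]^2
If s mol/L of SrF2 dissolves, [Sr^2+] = s and [F^-] = 2s.
Ksp = s(2s)^2 = 4s^3
s^3 = 2.88 × 10^-9 / 4, so s = 8.96 × 10^-4 M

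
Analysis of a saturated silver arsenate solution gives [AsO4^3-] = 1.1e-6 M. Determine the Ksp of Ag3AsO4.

4.0e-23

Ag3AsO4(s) ⇌ 3 Ag^+(aq) + AsO4^3-(aq)
Stoichiometry gives [Ag^+] = (3/1)[AsO4^3-] = 3.30 × 10^-6 M.
Ksp = [Ag^+]^3[AsO4^3-]
Ksp = (3.30 × 10^-6)^3 × 1.1 × 10^-6 = 4.0 × 10^-23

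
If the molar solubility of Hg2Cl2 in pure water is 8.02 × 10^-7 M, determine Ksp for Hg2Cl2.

Ksp ≈ 2.06e-18

Hg2Cl2(s) <=> Hg2^2+ + 2 Cl^-
For each mole of Hg2Cl2 that dissolves: [Hg2^2+] = s, [Cl^-] = 2s.
Ksp = [Hg2^2+][Cl^-]^2
Ksp = s(2s)^2 = 4s^3
With s = 8.02 × 10^-7: Ksp = 2.06 x 10^-18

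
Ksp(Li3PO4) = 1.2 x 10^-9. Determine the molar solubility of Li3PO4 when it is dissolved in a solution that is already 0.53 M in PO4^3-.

Li3PO4(s) ⇌ 3 Li^+ + PO4^3-
Ksp = [Li^+]^3[PO4^3-]
Let s = moles of Li3PO4 that dissolve per litre. [Li^+] = 3s, [PO4^3-] = 0.53 + s ≈ 0.53 (since the PO4^3- already present dominates).
Ksp ≈ (3s)^3 × 0.53
s = 4.4 x 10^-4 M
Check: s = 4.4 × 10^-4 ≪ 0.53, so the approximation is valid.

4.4 × 10^-4 M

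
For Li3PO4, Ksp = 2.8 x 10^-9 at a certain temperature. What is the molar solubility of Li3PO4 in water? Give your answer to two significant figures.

3.2 × 10^-3 M

Li3PO4(s) ⇌ 3 Li^+ + PO4^3-
Ksp = [Li^+]^3[PO4^3-]
With molar solubility s: [Li^+] = 3s, [PO4^3-] = s.
Ksp = (3s)^3s = 27s^4
s^4 = 2.8 x 10^-9 / 27, so s = 3.2 x 10^-3 M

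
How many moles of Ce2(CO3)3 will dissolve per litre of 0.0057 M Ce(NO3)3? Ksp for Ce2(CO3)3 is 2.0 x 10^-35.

Ce2(CO3)3(s) ⇌ 2 Ce^3+ + 3 CO3^2-
Ksp = [Ce^3+]^2[CO3^2-]^3
Let s = moles of Ce2(CO3)3 that dissolve per litre. [Ce^3+] = 0.0057 + 2s ≈ 0.0057, [CO3^2-] = 3s (Ksp is small, so little additional dissolves).
Ksp ≈ (0.0057)^2 × (3s)^3
s = 2.8 × 10^-11 M
Check: 2s = 5.7 × 10^-11 ≪ 0.0057, so the approximation is valid.

s ≈ 2.8 × 10^-11 M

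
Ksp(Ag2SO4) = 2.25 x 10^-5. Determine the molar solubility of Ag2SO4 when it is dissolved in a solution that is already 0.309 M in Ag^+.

2.36 × 10^-4 M

Ag2SO4(s) ⇌ 2 Ag^+ + SO4^2-
Ksp = [Ag^+]^2[SO4^2-]
If s mol/L dissolves here, [Ag^+] = 0.309 + 2s ≈ 0.309, [SO4^2-] = s (Ksp is small, so little additional dissolves).
Ksp ≈ (0.309)^2 × s
s = 2.36 × 10^-4 M
Check: 2s = 4.7 × 10^-4 ≪ 0.309, so the approximation is valid.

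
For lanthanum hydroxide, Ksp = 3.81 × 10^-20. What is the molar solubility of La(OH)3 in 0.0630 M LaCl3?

2.82 × 10^-7 M

La(OH)3(s) ⇌ La^3+ + 3 OH^-
Ksp = [La^3+][OH^-]^3
If s mol/L dissolves here, [La^3+] = 0.0630 + s ≈ 0.0630, [OH^-] = 3s (Ksp is small, so little additional dissolves).
Ksp ≈ 0.0630 × (3s)^3
s = 2.82 × 10^-7 M
Check: s = 2.8 × 10^-7 ≪ 0.0630, so the approximation is valid.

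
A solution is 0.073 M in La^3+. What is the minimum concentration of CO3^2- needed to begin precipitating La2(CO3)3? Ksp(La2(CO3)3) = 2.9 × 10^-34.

[CO3^2-] = 3.8e-11 M

La2(CO3)3(s) ⇌ 2 La^3+ + 3 CO3^2-
Ksp = [La^3+]^2[CO3^2-]^3
Precipitation begins when Q = Ksp. With [La^3+] = 0.073 M:
2.9 × 10^-34 = (0.073)^2 × [CO3^2-]^3
[CO3^2-] = (2.9 × 10^-34 / 5.33 × 10^-3)^(1/3) = 3.8 × 10^-11 M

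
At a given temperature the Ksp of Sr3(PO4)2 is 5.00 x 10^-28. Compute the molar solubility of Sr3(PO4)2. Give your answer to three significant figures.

s ≈ 1.36 × 10^-6 M

Sr3(PO4)2(s) ⇌ 3 Sr^2+(aq) + 2 PO4^3-(aq)
Ksp = [Sr^2+]^3[PO4^3-]^2
If s mol/L of Sr3(PO4)2 dissolves, [Sr^2+] = 3s and [PO4^3-] = 2s.
Substituting: Ksp = (3s)^3(2s)^2 = 108s^5
s = (5.00 x 10^-28 / 108)^(1/5) = 1.36 × 10^-6 M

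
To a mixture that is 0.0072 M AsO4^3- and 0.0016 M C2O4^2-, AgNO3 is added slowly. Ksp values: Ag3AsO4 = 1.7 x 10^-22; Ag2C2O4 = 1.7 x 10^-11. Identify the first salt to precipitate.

Precipitation of each salt starts when its ion product equals its Ksp.
For Ag3AsO4: 1.7 x 10^-22 = 0.0072 × [Ag^+]^3  ⇒  [Ag^+] = 2.9 × 10^-7 M.
For Ag2C2O4: 1.7 x 10^-11 = 0.0016 × [Ag^+]^2  ⇒  [Ag^+] = 1.0 × 10^-4 M.
The salt with the lower threshold [Ag^+] precipitates first: Ag3AsO4.

Ag3AsO4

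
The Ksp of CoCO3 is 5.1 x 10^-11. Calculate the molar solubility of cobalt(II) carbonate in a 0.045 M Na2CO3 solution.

1.1 × 10^-9 M

CoCO3(s) ⇌ Co^2+(aq) + CO3^2-(aq)
Ksp = [Co^2+][CO3^2-]
If s mol/L dissolves here, [Co^2+] = s, [CO3^2-] = 0.045 + s ≈ 0.045 (since CO3^2- from Na2CO3 dominates).
Ksp ≈ s × 0.045
s = 1.1 x 10^-9 M
Check: s = 1.1 × 10^-9 ≪ 0.045, so the approximation is valid.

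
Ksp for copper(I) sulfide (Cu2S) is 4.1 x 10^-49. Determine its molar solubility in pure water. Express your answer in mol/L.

Cu2S(s) ⇌ 2 Cu^+(aq) + S^2-(aq)
Ksp = [Cu^+]^2[S^2-]
With molar solubility s: [Cu^+] = 2s, [S^2-] = s.
Ksp = (2s)^2s = 4s^3
s^3 = 4.1 x 10^-49 / 4, so s = 4.7 x 10^-17 M

4.7e-17 M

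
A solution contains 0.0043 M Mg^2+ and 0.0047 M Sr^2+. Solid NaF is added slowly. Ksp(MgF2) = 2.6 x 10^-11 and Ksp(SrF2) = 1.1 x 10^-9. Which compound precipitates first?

MgF2

Precipitation of each salt starts when its ion product equals its Ksp.
For MgF2: 2.6 x 10^-11 = 0.0043 × [F^-]^2  ⇒  [F^-] = 7.8 × 10^-5 M.
For SrF2: 1.1 x 10^-9 = 0.0047 × [F^-]^2  ⇒  [F^-] = 4.8 x 10^-4 M.
The salt with the lower threshold [F^-] precipitates first: MgF2.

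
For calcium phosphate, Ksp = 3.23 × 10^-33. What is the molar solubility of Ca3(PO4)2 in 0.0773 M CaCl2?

s ≈ 1.32e-15 M

Ca3(PO4)2(s) ⇌ 3 Ca^2+(aq) + 2 PO4^3-(aq)
Ksp = [Ca^2+]^3[PO4^3-]^2
Let s be the molar solubility in this solution. [Ca^2+] = 0.0773 + 3s ≈ 0.0773, [PO4^3-] = 2s (common-ion effect: Ca^2+ is already 0.0773 M).
Ksp ≈ (0.0773)^3 × (2s)^2
s = 1.32 × 10^-15 M
Check: 3s = 4.0 × 10^-15 ≪ 0.0773, so the approximation is valid.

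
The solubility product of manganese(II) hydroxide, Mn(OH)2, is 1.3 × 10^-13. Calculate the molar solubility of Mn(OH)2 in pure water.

Mn(OH)2(s) <=> Mn^2+(aq) + 2 OH^-(aq)
Ksp = [Mn^2+][OH^-]^2
With molar solubility s: [Mn^2+] = s, [OH^-] = 2s.
Ksp = s(2s)^2 = 4s^3
Solving, s = (1.3 × 10^-13/4)^(1/3) = 3.2 x 10^-5 M

3.2 x 10^-5 M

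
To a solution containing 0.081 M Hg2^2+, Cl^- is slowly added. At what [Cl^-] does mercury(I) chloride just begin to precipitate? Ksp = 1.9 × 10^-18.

Hg2Cl2(s) <=> Hg2^2+ + 2 Cl^-
Ksp = [Hg2^2+][Cl^-]^2
Precipitation begins when Q = Ksp. With [Hg2^2+] = 0.081 M:
1.9 × 10^-18 = (0.081) × [Cl^-]^2
[Cl^-] = (1.9 × 10^-18 / 8.1 x 10^-2)^(1/2) = 4.8 × 10^-9 M

[Cl^-] = 4.8 × 10^-9 M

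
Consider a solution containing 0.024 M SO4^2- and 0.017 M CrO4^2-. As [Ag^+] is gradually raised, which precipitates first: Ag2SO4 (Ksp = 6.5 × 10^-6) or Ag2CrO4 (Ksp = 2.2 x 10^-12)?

Ag2CrO4

Precipitation of each salt starts when its ion product equals its Ksp.
For Ag2SO4: 6.5 × 10^-6 = 0.024 × [Ag^+]^2  ⇒  [Ag^+] = 1.6 × 10^-2 M.
For Ag2CrO4: 2.2 x 10^-12 = 0.017 × [Ag^+]^2  ⇒  [Ag^+] = 1.1 × 10^-5 M.
The salt with the lower threshold [Ag^+] precipitates first: Ag2CrO4.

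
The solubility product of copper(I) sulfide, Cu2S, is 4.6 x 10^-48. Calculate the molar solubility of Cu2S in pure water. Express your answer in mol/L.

Cu2S(s) <=> 2 Cu^+(aq) + S^2-(aq)
Ksp = [Cu^+]^2[S^2-]
If s mol/L of Cu2S dissolves, [Cu^+] = 2s and [S^2-] = s.
So Ksp = (2s)^2 × s = 4s^3
s^3 = 4.6 x 10^-48 / 4, so s = 1.0 x 10^-16 M

1.0 × 10^-16 M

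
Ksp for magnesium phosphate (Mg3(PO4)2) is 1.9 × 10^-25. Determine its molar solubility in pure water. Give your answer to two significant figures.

s ≈ 4.5e-6 M

Mg3(PO4)2(s) <=> 3 Mg^2+(aq) + 2 PO4^3-(aq)
Ksp = [Mg^2+]^3[PO4^3-]^2
With molar solubility s: [Mg^2+] = 3s, [PO4^3-] = 2s.
Substituting: Ksp = (3s)^3(2s)^2 = 108s^5
s = (1.9 × 10^-25 / 108)^(1/5) = 4.5 × 10^-6 M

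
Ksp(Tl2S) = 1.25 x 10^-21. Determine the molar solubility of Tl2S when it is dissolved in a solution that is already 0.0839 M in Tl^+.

Tl2S(s) ⇌ 2 Tl^+ + S^2-
Ksp = [Tl^+]^2[S^2-]
If s mol/L dissolves here, [Tl^+] = 0.0839 + 2s ≈ 0.0839, [S^2-] = s (Ksp is small, so little additional dissolves).
Ksp ≈ (0.0839)^2 × s
s = 1.78 × 10^-19 M
Check: 2s = 3.6 x 10^-19 ≪ 0.0839, so the approximation is valid.

s = 1.78 × 10^-19 M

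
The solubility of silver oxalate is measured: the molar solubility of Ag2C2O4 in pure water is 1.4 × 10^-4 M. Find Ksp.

Ksp = 1.1e-11

Ag2C2O4(s) ⇌ 2 Ag^+(aq) + C2O4^2-(aq)
If s mol/L of Ag2C2O4 dissolves, [Ag^+] = 2s and [C2O4^2-] = s.
Ksp = [Ag^+]^2[C2O4^2-]
So Ksp = (2s)^2 × s = 4s^3
With s = 1.4 × 10^-4: Ksp = 1.1 x 10^-11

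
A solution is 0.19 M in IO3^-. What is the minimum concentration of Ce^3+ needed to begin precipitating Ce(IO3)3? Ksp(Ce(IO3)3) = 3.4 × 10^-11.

Ce(IO3)3(s) ⇌ Ce^3+ + 3 IO3^-
Ksp = [Ce^3+][IO3^-]^3
Precipitation begins when Q = Ksp. With [IO3^-] = 0.19 M:
3.4 × 10^-11 = (0.19)^3 × [Ce^3+]
[Ce^3+] = (3.4 × 10^-11 / 6.86 x 10^-3) = 5.0 × 10^-9 M

[Ce^3+] = 5.0e-9 M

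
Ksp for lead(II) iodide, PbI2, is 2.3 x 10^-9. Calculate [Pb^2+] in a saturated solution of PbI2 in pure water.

8.3 x 10^-4 M

PbI2(s) ⇌ Pb^2+(aq) + 2 I^-(aq)
Ksp = [Pb^2+][I^-]^2
With molar solubility s: [Pb^2+] = s, [I^-] = 2s.
Ksp = s(2s)^2 = 4s^3
Solving, s = (2.3 x 10^-9/4)^(1/3) = 8.32 × 10^-4 M
[Pb^2+] = s = 8.3 × 10^-4 M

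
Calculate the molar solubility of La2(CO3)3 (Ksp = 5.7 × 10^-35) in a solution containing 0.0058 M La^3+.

La2(CO3)3(s) <=> 2 La^3+ + 3 CO3^2-
Ksp = [La^3+]^2[CO3^2-]^3
Let s = moles of La2(CO3)3 that dissolve per litre. [La^3+] = 0.0058 + 2s ≈ 0.0058, [CO3^2-] = 3s (common-ion effect: La^3+ is already 0.0058 M).
Ksp ≈ (0.0058)^2 × (3s)^3
s = 4.0 x 10^-11 M
Check: 2s = 7.9 x 10^-11 ≪ 0.0058, so the approximation is valid.

s ≈ 4.0 x 10^-11 M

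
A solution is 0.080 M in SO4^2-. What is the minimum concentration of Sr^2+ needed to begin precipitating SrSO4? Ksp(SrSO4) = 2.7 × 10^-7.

SrSO4(s) ⇌ Sr^2+(aq) + SO4^2-(aq)
Ksp = [Sr^2+][SO4^2-]
Precipitation begins when Q = Ksp. With [SO4^2-] = 0.080 M:
2.7 × 10^-7 = (0.080) × [Sr^2+]
[Sr^2+] = (2.7 × 10^-7 / 8.0 × 10^-2) = 3.4 × 10^-6 M

3.4 × 10^-6 M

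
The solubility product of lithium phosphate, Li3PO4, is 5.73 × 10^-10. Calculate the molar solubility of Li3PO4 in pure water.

s = 2.15 × 10^-3 M

Li3PO4(s) ⇌ 3 Li^+ + PO4^3-
Ksp = [Li^+]^3[PO4^3-]
For each mole of Li3PO4 that dissolves: [Li^+] = 3s, [PO4^3-] = s.
So Ksp = (3s)^3 × s = 27s^4
s = (5.73 × 10^-10 / 27)^(1/4) = 2.15 x 10^-3 M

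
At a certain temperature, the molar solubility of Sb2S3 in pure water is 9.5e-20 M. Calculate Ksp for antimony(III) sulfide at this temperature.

Sb2S3(s) ⇌ 2 Sb^3+(aq) + 3 S^2-(aq)
If s mol/L of Sb2S3 dissolves, [Sb^3+] = 2s and [S^2-] = 3s.
Ksp = [Sb^3+]^2[S^2-]^3
So Ksp = (2s)^2 × (3s)^3 = 108s^5
With s = 9.5 × 10^-20: Ksp = 8.4 × 10^-94

8.4 × 10^-94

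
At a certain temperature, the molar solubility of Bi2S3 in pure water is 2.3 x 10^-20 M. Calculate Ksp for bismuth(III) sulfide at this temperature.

Ksp ≈ 7.0 x 10^-97

Bi2S3(s) ⇌ 2 Bi^3+(aq) + 3 S^2-(aq)
For each mole of Bi2S3 that dissolves: [Bi^3+] = 2s, [S^2-] = 3s.
Ksp = [Bi^3+]^2[S^2-]^3
So Ksp = (2s)^2 × (3s)^3 = 108s^5
With s = 2.3 × 10^-20: Ksp = 7.0 × 10^-97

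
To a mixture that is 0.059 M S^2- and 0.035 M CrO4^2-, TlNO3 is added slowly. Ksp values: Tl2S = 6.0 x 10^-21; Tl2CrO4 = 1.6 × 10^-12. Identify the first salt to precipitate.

Each salt begins to precipitate when Q = Ksp, i.e. when [Tl^+] reaches its threshold.
For Tl2S: 6.0 x 10^-21 = 0.059 × [Tl^+]^2  ⇒  [Tl^+] = 3.2 × 10^-10 M.
For Tl2CrO4: 1.6 × 10^-12 = 0.035 × [Tl^+]^2  ⇒  [Tl^+] = 6.8 x 10^-6 M.
The salt with the lower threshold [Tl^+] precipitates first: Tl2S.

Tl2S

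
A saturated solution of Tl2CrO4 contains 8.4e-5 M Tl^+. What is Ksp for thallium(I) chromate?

Ksp = 3.0 × 10^-13

Tl2CrO4(s) ⇌ 2 Tl^+ + CrO4^2-
Stoichiometry gives [CrO4^2-] = (1/2)[Tl^+] = 4.20 x 10^-5 M.
Ksp = [Tl^+]^2[CrO4^2-]
Ksp = (8.4 x 10^-5)^2 × 4.20 × 10^-5 = 3.0 x 10^-13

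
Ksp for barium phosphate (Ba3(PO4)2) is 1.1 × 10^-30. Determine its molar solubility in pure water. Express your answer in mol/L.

s = 4.0e-7 M

Ba3(PO4)2(s) ⇌ 3 Ba^2+(aq) + 2 PO4^3-(aq)
Ksp = [Ba^2+]^3[PO4^3-]^2
If s mol/L of Ba3(PO4)2 dissolves, [Ba^2+] = 3s and [PO4^3-] = 2s.
So Ksp = (3s)^3 × (2s)^2 = 108s^5
s = (1.1 × 10^-30 / 108)^(1/5) = 4.0 × 10^-7 M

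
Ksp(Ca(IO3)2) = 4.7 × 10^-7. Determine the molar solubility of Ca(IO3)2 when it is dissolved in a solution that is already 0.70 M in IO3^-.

s ≈ 9.6 × 10^-7 M

Ca(IO3)2(s) <=> Ca^2+(aq) + 2 IO3^-(aq)
Ksp = [Ca^2+][IO3^-]^2
Let s = moles of Ca(IO3)2 that dissolve per litre. [Ca^2+] = s, [IO3^-] = 0.70 + 2s ≈ 0.70 (common-ion effect: IO3^- is already 0.70 M).
Ksp ≈ s × (0.70)^2
s = 9.6 × 10^-7 M
Check: 2s = 1.9 × 10^-6 ≪ 0.70, so the approximation is valid.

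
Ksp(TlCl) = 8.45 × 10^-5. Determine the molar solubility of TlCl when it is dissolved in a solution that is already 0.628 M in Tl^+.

TlCl(s) <=> Tl^+ + Cl^-
Ksp = [Tl^+][Cl^-]
If s mol/L dissolves here, [Tl^+] = 0.628 + s ≈ 0.628, [Cl^-] = s (common-ion effect: Tl^+ is already 0.628 M).
Ksp ≈ 0.628 × s
s = 1.35 × 10^-4 M
Check: s = 1.3 × 10^-4 ≪ 0.628, so the approximation is valid.

1.35e-4 M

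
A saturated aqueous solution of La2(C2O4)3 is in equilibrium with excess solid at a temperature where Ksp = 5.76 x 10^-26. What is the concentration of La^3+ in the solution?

[La^3+] = 7.02 × 10^-6 M

La2(C2O4)3(s) <=> 2 La^3+(aq) + 3 C2O4^2-(aq)
Ksp = [La^3+]^2[C2O4^2-]^3
Let s = molar solubility. Then [La^3+] = 2s and [C2O4^2-] = 3s.
So Ksp = (2s)^2 × (3s)^3 = 108s^5
s = (5.76 x 10^-26 / 108)^(1/5) = 3.511 × 10^-6 M
[La^3+] = 2s = 7.02 × 10^-6 M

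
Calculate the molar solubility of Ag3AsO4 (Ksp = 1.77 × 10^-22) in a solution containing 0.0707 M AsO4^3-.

s ≈ 4.53e-8 M

Ag3AsO4(s) ⇌ 3 Ag^+ + AsO4^3-
Ksp = [Ag^+]^3[AsO4^3-]
Let s = moles of Ag3AsO4 that dissolve per litre. [Ag^+] = 3s, [AsO4^3-] = 0.0707 + s ≈ 0.0707 (Ksp is small, so little additional dissolves).
Ksp ≈ (3s)^3 × 0.0707
s = 4.53 × 10^-8 M
Check: s = 4.5 × 10^-8 ≪ 0.0707, so the approximation is valid.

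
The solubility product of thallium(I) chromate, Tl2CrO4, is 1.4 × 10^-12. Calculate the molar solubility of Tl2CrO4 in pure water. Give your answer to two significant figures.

Tl2CrO4(s) ⇌ 2 Tl^+(aq) + CrO4^2-(aq)
Ksp = [Tl^+]^2[CrO4^2-]
Let s = molar solubility. Then [Tl^+] = 2s and [CrO4^2-] = s.
Substituting: Ksp = (2s)^2s = 4s^3
s^3 = 1.4 × 10^-12 / 4, so s = 7.0 × 10^-5 M

7.0 × 10^-5 M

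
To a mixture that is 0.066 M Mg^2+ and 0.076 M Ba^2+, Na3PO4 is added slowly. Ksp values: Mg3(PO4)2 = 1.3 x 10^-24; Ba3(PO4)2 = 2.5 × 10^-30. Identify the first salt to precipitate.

Ba3(PO4)2

Precipitation of each salt starts when its ion product equals its Ksp.
For Mg3(PO4)2: 1.3 x 10^-24 = (0.066)^3 × [PO4^3-]^2  ⇒  [PO4^3-] = 6.7 x 10^-11 M.
For Ba3(PO4)2: 2.5 × 10^-30 = (0.076)^3 × [PO4^3-]^2  ⇒  [PO4^3-] = 7.5 × 10^-14 M.
The salt with the lower threshold [PO4^3-] precipitates first: Ba3(PO4)2.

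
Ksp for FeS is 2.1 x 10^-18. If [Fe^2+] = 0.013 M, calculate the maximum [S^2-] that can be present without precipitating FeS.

1.6 × 10^-16 M

FeS(s) ⇌ Fe^2+(aq) + S^2-(aq)
Ksp = [Fe^2+][S^2-]
Precipitation begins when Q = Ksp. With [Fe^2+] = 0.013 M:
2.1 x 10^-18 = (0.013) × [S^2-]
[S^2-] = (2.1 x 10^-18 / 1.3 x 10^-2) = 1.6 × 10^-16 M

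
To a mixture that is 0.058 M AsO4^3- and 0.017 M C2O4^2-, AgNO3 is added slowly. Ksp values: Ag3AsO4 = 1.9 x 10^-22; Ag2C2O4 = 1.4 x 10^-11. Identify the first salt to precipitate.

Ag3AsO4

Each salt begins to precipitate when Q = Ksp, i.e. when [Ag^+] reaches its threshold.
For Ag3AsO4: 1.9 x 10^-22 = 0.058 × [Ag^+]^3  ⇒  [Ag^+] = 1.5 × 10^-7 M.
For Ag2C2O4: 1.4 x 10^-11 = 0.017 × [Ag^+]^2  ⇒  [Ag^+] = 2.9 x 10^-5 M.
The salt with the lower threshold [Ag^+] precipitates first: Ag3AsO4.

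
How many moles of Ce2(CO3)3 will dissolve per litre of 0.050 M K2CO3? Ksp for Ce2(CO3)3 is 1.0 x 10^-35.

1.4 × 10^-16 M

Ce2(CO3)3(s) ⇌ 2 Ce^3+ + 3 CO3^2-
Ksp = [Ce^3+]^2[CO3^2-]^3
If s mol/L dissolves here, [Ce^3+] = 2s, [CO3^2-] = 0.050 + 3s ≈ 0.050 (since CO3^2- from K2CO3 dominates).
Ksp ≈ (2s)^2 × (0.050)^3
s = 1.4 × 10^-16 M
Check: 3s = 4.2 × 10^-16 ≪ 0.050, so the approximation is valid.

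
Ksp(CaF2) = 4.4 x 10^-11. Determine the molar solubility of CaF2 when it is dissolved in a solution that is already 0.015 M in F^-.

2.0 × 10^-7 M

CaF2(s) ⇌ Ca^2+(aq) + 2 F^-(aq)
Ksp = [Ca^2+][F^-]^2
Let s = moles of CaF2 that dissolve per litre. [Ca^2+] = s, [F^-] = 0.015 + 2s ≈ 0.015 (since the F^- already present dominates).
Ksp ≈ s × (0.015)^2
s = 2.0 x 10^-7 M
Check: 2s = 3.9 × 10^-7 ≪ 0.015, so the approximation is valid.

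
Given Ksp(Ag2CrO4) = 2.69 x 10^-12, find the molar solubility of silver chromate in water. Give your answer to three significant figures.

Ag2CrO4(s) <=> 2 Ag^+ + CrO4^2-
Ksp = [Ag^+]^2[CrO4^2-]
Let s = molar solubility. Then [Ag^+] = 2s and [CrO4^2-] = s.
Ksp = (2s)^2s = 4s^3
s = (2.69 x 10^-12 / 4)^(1/3) = 8.76 x 10^-5 M

8.76 x 10^-5 M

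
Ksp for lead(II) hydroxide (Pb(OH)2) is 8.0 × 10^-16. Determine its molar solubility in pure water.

Pb(OH)2(s) ⇌ Pb^2+(aq) + 2 OH^-(aq)
Ksp = [Pb^2+][OH^-]^2
Let s = molar solubility. Then [Pb^2+] = s and [OH^-] = 2s.
So Ksp = s × (2s)^2 = 4s^3
Solving, s = (8.0 × 10^-16/4)^(1/3) = 5.8 × 10^-6 M

5.8 × 10^-6 M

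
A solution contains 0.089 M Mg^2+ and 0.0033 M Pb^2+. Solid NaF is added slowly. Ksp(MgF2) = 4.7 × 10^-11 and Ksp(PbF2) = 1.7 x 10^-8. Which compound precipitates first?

MgF2

Precipitation of each salt starts when its ion product equals its Ksp.
For MgF2: 4.7 × 10^-11 = 0.089 × [F^-]^2  ⇒  [F^-] = 2.3 × 10^-5 M.
For PbF2: 1.7 x 10^-8 = 0.0033 × [F^-]^2  ⇒  [F^-] = 2.3 × 10^-3 M.
The salt with the lower threshold [F^-] precipitates first: MgF2.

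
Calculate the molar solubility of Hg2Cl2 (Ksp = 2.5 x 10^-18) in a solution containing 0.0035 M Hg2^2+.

Hg2Cl2(s) <=> Hg2^2+ + 2 Cl^-
Ksp = [Hg2^2+][Cl^-]^2
Let s be the molar solubility in this solution. [Hg2^2+] = 0.0035 + s ≈ 0.0035, [Cl^-] = 2s (common-ion effect: Hg2^2+ is already 0.0035 M).
Ksp ≈ 0.0035 × (2s)^2
s = 1.3 × 10^-8 M
Check: s = 1.3 x 10^-8 ≪ 0.0035, so the approximation is valid.

s ≈ 1.3e-8 M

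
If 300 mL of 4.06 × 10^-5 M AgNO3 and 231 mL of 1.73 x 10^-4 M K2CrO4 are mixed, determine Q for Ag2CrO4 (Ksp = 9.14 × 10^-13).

3.96e-14

Total volume = 300 + 231 = 531 mL.
[Ag^+] = 4.06 × 10^-5 × (300/531) = 2.294 x 10^-5 M
[CrO4^2-] = 1.73 × 10^-4 × (231/531) = 7.526 × 10^-5 M
Ag2CrO4(s) <=> 2 Ag^+(aq) + CrO4^2-(aq), so Q = [Ag^+]^2[CrO4^2-]
Q = (2.294 × 10^-5)^2(7.526 × 10^-5) = 3.96 × 10^-14
Q < Ksp, so no precipitate of Ag2CrO4 forms.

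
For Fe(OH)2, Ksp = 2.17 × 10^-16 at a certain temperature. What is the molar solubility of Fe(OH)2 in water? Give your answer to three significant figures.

s = 3.79e-6 M

Fe(OH)2(s) <=> Fe^2+ + 2 OH^-
Ksp = [Fe^2+][OH^-]^2
Let s = molar solubility. Then [Fe^2+] = s and [OH^-] = 2s.
Substituting: Ksp = s(2s)^2 = 4s^3
s^3 = 2.17 × 10^-16 / 4, so s = 3.79 × 10^-6 M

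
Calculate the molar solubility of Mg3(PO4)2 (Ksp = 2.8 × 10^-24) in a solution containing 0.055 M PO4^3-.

Mg3(PO4)2(s) <=> 3 Mg^2+ + 2 PO4^3-
Ksp = [Mg^2+]^3[PO4^3-]^2
Let s be the molar solubility in this solution. [Mg^2+] = 3s, [PO4^3-] = 0.055 + 2s ≈ 0.055 (since the PO4^3- already present dominates).
Ksp ≈ (3s)^3 × (0.055)^2
s = 3.2 x 10^-8 M
Check: 2s = 6.5 x 10^-8 ≪ 0.055, so the approximation is valid.

3.2 × 10^-8 M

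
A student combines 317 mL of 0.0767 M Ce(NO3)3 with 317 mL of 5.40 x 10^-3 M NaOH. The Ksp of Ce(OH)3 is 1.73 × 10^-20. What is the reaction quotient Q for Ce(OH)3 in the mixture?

7.55 × 10^-10

Total volume = 317 + 317 = 634 mL.
[Ce^3+] = 7.67 × 10^-2 × (317/634) = 3.835 × 10^-2 M
[OH^-] = 5.40 × 10^-3 × (317/634) = 2.700 x 10^-3 M
Ce(OH)3(s) ⇌ Ce^3+ + 3 OH^-, so Q = [Ce^3+][OH^-]^3
Q = (3.835 × 10^-2)(2.700 x 10^-3)^3 = 7.55 × 10^-10
Q > Ksp, so Ce(OH)3 will precipitate.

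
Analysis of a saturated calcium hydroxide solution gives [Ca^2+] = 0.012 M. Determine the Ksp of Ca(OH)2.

Ksp = 6.9e-6

Ca(OH)2(s) ⇌ Ca^2+(aq) + 2 OH^-(aq)
Stoichiometry gives [OH^-] = (2/1)[Ca^2+] = 2.40 × 10^-2 M.
Ksp = [Ca^2+][OH^-]^2
Ksp = 1.2 × 10^-2 × (2.40 × 10^-2)^2 = 6.9 x 10^-6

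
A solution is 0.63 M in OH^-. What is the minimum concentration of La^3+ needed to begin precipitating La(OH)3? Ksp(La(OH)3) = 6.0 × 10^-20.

La(OH)3(s) <=> La^3+(aq) + 3 OH^-(aq)
Ksp = [La^3+][OH^-]^3
Precipitation begins when Q = Ksp. With [OH^-] = 0.63 M:
6.0 × 10^-20 = (0.63)^3 × [La^3+]
[La^3+] = (6.0 × 10^-20 / 2.50 × 10^-1) = 2.4 × 10^-19 M

[La^3+] = 2.4e-19 M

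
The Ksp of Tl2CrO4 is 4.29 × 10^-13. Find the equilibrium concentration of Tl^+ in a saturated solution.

Tl2CrO4(s) ⇌ 2 Tl^+(aq) + CrO4^2-(aq)
Ksp = [Tl^+]^2[CrO4^2-]
With molar solubility s: [Tl^+] = 2s, [CrO4^2-] = s.
So Ksp = (2s)^2 × s = 4s^3
s^3 = 4.29 × 10^-13 / 4, so s = 4.751 × 10^-5 M
[Tl^+] = 2s = 9.50 x 10^-5 M

[Tl^+] ≈ 9.50e-5 M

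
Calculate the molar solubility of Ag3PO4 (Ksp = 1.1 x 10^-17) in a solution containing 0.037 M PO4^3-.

Ag3PO4(s) ⇌ 3 Ag^+ + PO4^3-
Ksp = [Ag^+]^3[PO4^3-]
If s mol/L dissolves here, [Ag^+] = 3s, [PO4^3-] = 0.037 + s ≈ 0.037 (Ksp is small, so little additional dissolves).
Ksp ≈ (3s)^3 × 0.037
s = 2.2 × 10^-6 M
Check: s = 2.2 × 10^-6 ≪ 0.037, so the approximation is valid.

2.2e-6 M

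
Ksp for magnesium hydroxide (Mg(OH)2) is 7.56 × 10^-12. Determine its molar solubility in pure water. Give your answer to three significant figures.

Mg(OH)2(s) ⇌ Mg^2+ + 2 OH^-
Ksp = [Mg^2+][OH^-]^2
Let s = molar solubility. Then [Mg^2+] = s and [OH^-] = 2s.
Substituting: Ksp = s(2s)^2 = 4s^3
Solving, s = (7.56 × 10^-12/4)^(1/3) = 1.24 x 10^-4 M

s ≈ 1.24e-4 M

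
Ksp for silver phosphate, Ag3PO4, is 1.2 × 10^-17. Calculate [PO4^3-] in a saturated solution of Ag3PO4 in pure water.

Ag3PO4(s) ⇌ 3 Ag^+(aq) + PO4^3-(aq)
Ksp = [Ag^+]^3[PO4^3-]
Let s = molar solubility. Then [Ag^+] = 3s and [PO4^3-] = s.
Ksp = (3s)^3s = 27s^4
Solving, s = (1.2 × 10^-17/27)^(1/4) = 2.58 × 10^-5 M
[PO4^3-] = s = 2.6 × 10^-5 M

[PO4^3-] ≈ 2.6 × 10^-5 M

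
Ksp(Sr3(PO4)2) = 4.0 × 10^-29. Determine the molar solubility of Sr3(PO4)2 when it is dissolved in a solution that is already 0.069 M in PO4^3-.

Sr3(PO4)2(s) ⇌ 3 Sr^2+ + 2 PO4^3-
Ksp = [Sr^2+]^3[PO4^3-]^2
Let s be the molar solubility in this solution. [Sr^2+] = 3s, [PO4^3-] = 0.069 + 2s ≈ 0.069 (Ksp is small, so little additional dissolves).
Ksp ≈ (3s)^3 × (0.069)^2
s = 6.8 × 10^-10 M
Check: 2s = 1.4 × 10^-9 ≪ 0.069, so the approximation is valid.

s = 6.8 x 10^-10 M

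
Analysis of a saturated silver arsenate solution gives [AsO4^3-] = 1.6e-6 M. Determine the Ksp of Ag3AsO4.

Ag3AsO4(s) ⇌ 3 Ag^+(aq) + AsO4^3-(aq)
Stoichiometry gives [Ag^+] = (3/1)[AsO4^3-] = 4.80 x 10^-6 M.
Ksp = [Ag^+]^3[AsO4^3-]
Ksp = (4.80 × 10^-6)^3 × 1.6 x 10^-6 = 1.8 × 10^-22

1.8 × 10^-22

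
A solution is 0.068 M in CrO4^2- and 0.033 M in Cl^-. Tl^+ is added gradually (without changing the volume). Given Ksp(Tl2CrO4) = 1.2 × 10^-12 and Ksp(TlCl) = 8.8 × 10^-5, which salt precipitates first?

Precipitation of each salt starts when its ion product equals its Ksp.
For Tl2CrO4: 1.2 × 10^-12 = 0.068 × [Tl^+]^2  ⇒  [Tl^+] = 4.2 × 10^-6 M.
For TlCl: 8.8 × 10^-5 = 0.033 × [Tl^+]  ⇒  [Tl^+] = 2.7 × 10^-3 M.
The salt with the lower threshold [Tl^+] precipitates first: Tl2CrO4.

Tl2CrO4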